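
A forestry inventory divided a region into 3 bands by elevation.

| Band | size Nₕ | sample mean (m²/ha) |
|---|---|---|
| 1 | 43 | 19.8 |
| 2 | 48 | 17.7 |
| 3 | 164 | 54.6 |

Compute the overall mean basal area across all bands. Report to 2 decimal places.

N = 43 + 48 + 164 = 255.
Overall mean = Σ (Nₕ/N)·x̄ₕ — weight by population share, not a simple average.
Σ Nₕx̄ₕ = 43·19.8 + 48·17.7 + 164·54.6 = 851.4 + 849.6 + 8954.4 = 10655.4.
Divide by N: 10655.4 / 255 = 41.7859... → 41.79.

41.79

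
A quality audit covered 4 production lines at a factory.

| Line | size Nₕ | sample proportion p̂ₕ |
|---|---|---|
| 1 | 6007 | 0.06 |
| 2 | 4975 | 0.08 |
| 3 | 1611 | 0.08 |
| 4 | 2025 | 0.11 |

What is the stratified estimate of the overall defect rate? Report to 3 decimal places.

Wₕ = Nₕ/N with N = 14618: 0.4109, 0.3403, 0.1102, 0.1385.
p̂_st = 0.4109·0.06 + 0.3403·0.08 + 0.1102·0.08 + 0.1385·0.11 ≈ 0.07594... → 0.076.

0.076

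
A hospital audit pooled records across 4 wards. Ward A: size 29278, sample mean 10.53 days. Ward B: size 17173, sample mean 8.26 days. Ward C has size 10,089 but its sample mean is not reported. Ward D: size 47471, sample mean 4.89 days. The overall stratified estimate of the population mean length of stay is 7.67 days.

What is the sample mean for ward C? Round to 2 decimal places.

N = 29278 + 17173 + 10089 + 47471 = 104011.
Overall total = μ·N = 7.67·104011 = 797764.37.
Subtract the known strata: 29278·10.53 + 17173·8.26 + 47471·4.89 = 682279.51.
Remaining total for ward C: 797764.37 − 682279.51 = 115484.86.
Divide by its size: 115484.86 / 10089 = 11.4466... → 11.45.

11.45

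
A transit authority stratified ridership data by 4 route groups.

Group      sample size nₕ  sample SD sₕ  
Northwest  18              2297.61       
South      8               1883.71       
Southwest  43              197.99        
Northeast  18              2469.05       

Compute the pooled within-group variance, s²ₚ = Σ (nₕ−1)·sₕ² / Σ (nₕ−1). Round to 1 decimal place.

2648960.0

Degrees of freedom: 17 + 7 + 42 + 17 = 83.
Σ(nₕ−1)sₕ² = 17·5279011.7121 + 7·3548363.3641 + 42·39200.0401 + 17·6096207.9025 = 219863678.6811.
s²ₚ = 219863678.6811 / 83 = 2648959.984... → 2648960.0.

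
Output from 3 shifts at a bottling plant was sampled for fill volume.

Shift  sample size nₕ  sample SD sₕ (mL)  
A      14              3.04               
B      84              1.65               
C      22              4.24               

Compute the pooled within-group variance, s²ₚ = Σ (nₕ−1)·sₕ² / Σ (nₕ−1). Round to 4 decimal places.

6.1849

A: (14−1)·3.04² = 13·9.2416 = 120.1408
B: (84−1)·1.65² = 83·2.7225 = 225.9675
C: (22−1)·4.24² = 21·17.9776 = 377.5296
Numerator = 723.6379; denominator = Σ(nₕ−1) = 117.
s²ₚ = 723.6379/117 = 6.184939... → 6.1849.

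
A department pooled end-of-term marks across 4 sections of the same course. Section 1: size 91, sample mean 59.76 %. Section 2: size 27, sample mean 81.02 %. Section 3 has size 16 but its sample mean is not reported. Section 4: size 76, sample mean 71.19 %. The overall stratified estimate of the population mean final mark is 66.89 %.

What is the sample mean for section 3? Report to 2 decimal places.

Σ Nₕx̄ₕ = N·μ, so 16·x̄_3 = 210·66.89 − (91·59.76 + 27·81.02 + 76·71.19).
= 14046.9 − 13036.14 = 1010.76.
x̄_3 = 1010.76 / 16 = 63.1725 → 63.17.

63.17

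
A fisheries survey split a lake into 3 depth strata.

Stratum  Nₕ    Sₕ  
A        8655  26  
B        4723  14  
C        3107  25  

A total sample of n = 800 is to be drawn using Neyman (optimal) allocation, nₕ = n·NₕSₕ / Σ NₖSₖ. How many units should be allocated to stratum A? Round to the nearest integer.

Σ NₕSₕ = 8655·26 + 4723·14 + 3107·25 = 368827.
Share for A: 225030/368827 = 0.61012.
n_A = 800 × 0.61012 = 488.099... → 488.

488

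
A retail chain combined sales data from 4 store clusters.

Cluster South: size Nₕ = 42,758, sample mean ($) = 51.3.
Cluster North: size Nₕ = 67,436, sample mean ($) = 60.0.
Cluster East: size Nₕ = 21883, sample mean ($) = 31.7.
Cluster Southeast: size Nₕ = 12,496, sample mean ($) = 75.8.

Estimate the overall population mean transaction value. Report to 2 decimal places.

N = 42758 + 67436 + 21883 + 12496 = 144573.
Weight each subgroup mean by Nₕ/N and sum.
Σ Nₕx̄ₕ = 42758·51.3 + 67436·60.0 + 21883·31.7 + 12496·75.8 = 2193485.4 + 4046160 + 693691.1 + 947196.8 = 7880533.3.
Divide by N: 7880533.3 / 144573 = 54.5090... → 54.51.

54.51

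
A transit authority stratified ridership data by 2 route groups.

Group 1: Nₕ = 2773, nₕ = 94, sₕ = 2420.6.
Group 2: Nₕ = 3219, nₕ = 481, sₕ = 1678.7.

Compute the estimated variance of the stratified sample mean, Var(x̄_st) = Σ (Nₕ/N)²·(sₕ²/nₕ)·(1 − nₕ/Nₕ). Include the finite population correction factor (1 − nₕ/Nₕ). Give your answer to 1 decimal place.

N = 5992; Wₕ = Nₕ/N.
group 1: (2773/5992)²·2420.6²/94·(1 − 94/2773) = 12897.2518
group 2: (3219/5992)²·1678.7²/481·(1 − 481/3219) = 1438.1756
Sum = 14335.4274 → 14335.4.

14335.4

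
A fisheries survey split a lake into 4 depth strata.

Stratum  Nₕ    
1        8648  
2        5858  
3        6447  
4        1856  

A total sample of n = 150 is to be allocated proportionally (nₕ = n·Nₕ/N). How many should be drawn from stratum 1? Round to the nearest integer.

57

Share of stratum 1 = 8648/22809 = 0.37915.
Allocate 150 × 0.37915 = 56.872... → 57.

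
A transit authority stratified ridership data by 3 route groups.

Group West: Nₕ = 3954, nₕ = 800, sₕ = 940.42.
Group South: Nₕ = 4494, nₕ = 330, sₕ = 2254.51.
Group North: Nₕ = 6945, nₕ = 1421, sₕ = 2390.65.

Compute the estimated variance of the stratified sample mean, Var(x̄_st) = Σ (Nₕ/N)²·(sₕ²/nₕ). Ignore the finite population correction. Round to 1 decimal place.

N = 15393. Term for each stratum: Wₕ²sₕ²/nₕ.
Var(x̄_st) = 72.9425 + 1312.8345 + 818.7209 = 2204.4979 → 2204.5.

2204.5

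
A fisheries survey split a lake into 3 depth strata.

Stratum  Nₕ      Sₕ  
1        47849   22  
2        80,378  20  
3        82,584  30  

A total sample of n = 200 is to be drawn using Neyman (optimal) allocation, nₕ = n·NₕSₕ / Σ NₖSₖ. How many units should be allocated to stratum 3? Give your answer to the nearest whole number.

96

Σ NₕSₕ = 47849·22 + 80378·20 + 82584·30 = 5137758.
Share for 3: 2477520/5137758 = 0.48222.
n_3 = 200 × 0.48222 = 96.444... → 96.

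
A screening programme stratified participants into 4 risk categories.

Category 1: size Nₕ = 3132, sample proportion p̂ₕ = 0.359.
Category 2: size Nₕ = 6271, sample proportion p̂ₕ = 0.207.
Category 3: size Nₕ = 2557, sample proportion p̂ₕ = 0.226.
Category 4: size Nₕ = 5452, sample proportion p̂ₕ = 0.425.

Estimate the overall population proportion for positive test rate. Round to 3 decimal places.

N = 3132 + 6271 + 2557 + 5452 = 17412.
Overall proportion = Σ (Nₕ/N)·p̂ₕ.
Σ Nₕp̂ₕ = 1124.388 + 1298.097 + 577.882 + 2317.1 = 5317.467.
5317.467 / 17412 = 0.30539... → 0.305.

0.305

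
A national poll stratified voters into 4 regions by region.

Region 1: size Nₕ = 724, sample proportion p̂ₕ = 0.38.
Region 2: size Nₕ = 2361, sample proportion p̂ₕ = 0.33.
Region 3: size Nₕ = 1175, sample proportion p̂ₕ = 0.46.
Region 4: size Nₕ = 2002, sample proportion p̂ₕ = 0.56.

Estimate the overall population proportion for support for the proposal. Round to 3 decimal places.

0.434

N = 724 + 2361 + 1175 + 2002 = 6262.
Overall proportion = Σ (Nₕ/N)·p̂ₕ.
Σ Nₕp̂ₕ = 275.12 + 779.13 + 540.5 + 1121.12 = 2715.87.
2715.87 / 6262 = 0.43371... → 0.434.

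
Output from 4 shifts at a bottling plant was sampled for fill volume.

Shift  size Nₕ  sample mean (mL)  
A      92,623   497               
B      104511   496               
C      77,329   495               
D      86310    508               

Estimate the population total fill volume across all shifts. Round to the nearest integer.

179994422

Population total = Σ Nₕ·x̄ₕ (each stratum's size times its mean).
92623·497 + 104511·496 + 77329·495 + 86310·508 = 46033631 + 51837456 + 38277855 + 43845480 = 179994422.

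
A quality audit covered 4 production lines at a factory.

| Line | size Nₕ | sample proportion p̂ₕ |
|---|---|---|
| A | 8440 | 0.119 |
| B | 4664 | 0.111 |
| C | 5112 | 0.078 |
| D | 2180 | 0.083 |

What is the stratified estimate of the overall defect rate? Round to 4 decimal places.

Wₕ = Nₕ/N with N = 20396: 0.4138, 0.2287, 0.2506, 0.1069.
p̂_st = 0.4138·0.119 + 0.2287·0.111 + 0.2506·0.078 + 0.1069·0.083 ≈ 0.103047... → 0.1030.

0.1030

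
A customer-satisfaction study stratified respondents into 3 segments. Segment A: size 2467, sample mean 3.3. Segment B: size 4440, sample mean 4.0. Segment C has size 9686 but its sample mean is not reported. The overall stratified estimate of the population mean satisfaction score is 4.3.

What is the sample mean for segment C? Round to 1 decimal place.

4.7

Σ Nₕx̄ₕ = N·μ, so 9686·x̄_C = 16593·4.3 − (2467·3.3 + 4440·4.0).
= 71349.9 − 25901.1 = 45448.8.
x̄_C = 45448.8 / 9686 = 4.692... → 4.7.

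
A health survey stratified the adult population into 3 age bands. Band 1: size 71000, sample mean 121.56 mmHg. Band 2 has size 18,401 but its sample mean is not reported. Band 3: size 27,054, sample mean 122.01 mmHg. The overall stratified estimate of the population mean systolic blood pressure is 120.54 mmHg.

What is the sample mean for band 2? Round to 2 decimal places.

Σ Nₕx̄ₕ = N·μ, so 18401·x̄_2 = 116455·120.54 − (71000·121.56 + 27054·122.01).
= 14037485.7 − 11931618.54 = 2105867.16.
x̄_2 = 2105867.16 / 18401 = 114.4431... → 114.44.

114.44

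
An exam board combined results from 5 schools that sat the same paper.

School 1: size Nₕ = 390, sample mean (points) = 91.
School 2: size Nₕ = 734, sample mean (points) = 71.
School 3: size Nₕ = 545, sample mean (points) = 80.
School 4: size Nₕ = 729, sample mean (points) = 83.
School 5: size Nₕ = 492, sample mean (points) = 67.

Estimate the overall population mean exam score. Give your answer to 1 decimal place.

77.7

N = 2890; weights Wₕ = Nₕ/N = (0.1349, 0.2540, 0.1886, 0.2522, 0.1702).
x̄_st = Σ Wₕ·x̄ₕ = 0.1349·91 + 0.2540·71 + 0.1886·80 + 0.2522·83 + 0.1702·67 ≈ 77.742...
→ 77.7.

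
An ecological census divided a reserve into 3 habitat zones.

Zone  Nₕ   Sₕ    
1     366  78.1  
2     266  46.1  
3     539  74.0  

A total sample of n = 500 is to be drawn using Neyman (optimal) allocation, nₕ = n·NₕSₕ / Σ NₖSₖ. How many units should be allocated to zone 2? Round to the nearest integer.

Σ NₕSₕ = 366·78.1 + 266·46.1 + 539·74.0 = 80733.2.
Share for 2: 12262.6/80733.2 = 0.15189.
n_2 = 500 × 0.15189 = 75.945... → 76.

76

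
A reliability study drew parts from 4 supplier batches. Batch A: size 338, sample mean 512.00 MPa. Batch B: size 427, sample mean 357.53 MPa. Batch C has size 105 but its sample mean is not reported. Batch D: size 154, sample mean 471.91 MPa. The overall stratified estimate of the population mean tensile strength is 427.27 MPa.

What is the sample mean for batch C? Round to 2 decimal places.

Σ Nₕx̄ₕ = N·μ, so 105·x̄_C = 1024·427.27 − (338·512.00 + 427·357.53 + 154·471.91).
= 437524.48 − 398395.45 = 39129.03.
x̄_C = 39129.03 / 105 = 372.6574... → 372.66.

372.66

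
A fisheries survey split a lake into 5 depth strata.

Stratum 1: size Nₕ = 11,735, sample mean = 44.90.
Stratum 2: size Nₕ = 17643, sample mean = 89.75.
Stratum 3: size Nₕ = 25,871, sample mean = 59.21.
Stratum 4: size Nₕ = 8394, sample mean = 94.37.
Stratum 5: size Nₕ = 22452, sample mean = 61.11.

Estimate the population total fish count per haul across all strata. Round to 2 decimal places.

1: 11735·44.90 = 526901.5
2: 17643·89.75 = 1583459.25
3: 25871·59.21 = 1531821.91
4: 8394·94.37 = 792141.78
5: 22452·61.11 = 1372041.72
τ̂ = Σ Nₕx̄ₕ = 5806366.16.

5806366.16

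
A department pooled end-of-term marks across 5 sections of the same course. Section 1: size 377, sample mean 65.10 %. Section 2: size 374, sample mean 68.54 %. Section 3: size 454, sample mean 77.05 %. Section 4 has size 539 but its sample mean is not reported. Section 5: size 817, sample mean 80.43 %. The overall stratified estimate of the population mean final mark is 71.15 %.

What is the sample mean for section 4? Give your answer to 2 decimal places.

N = 377 + 374 + 454 + 539 + 817 = 2561.
Overall total = μ·N = 71.15·2561 = 182215.15.
Subtract the known strata: 377·65.10 + 374·68.54 + 454·77.05 + 817·80.43 = 150868.67.
Remaining total for section 4: 182215.15 − 150868.67 = 31346.48.
Divide by its size: 31346.48 / 539 = 58.1567... → 58.16.

58.16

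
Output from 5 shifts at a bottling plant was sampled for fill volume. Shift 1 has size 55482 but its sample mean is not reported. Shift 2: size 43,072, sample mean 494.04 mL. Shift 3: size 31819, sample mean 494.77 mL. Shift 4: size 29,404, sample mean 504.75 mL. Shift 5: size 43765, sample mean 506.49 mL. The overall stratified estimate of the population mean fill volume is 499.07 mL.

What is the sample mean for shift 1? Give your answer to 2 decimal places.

496.58

N = 55482 + 43072 + 31819 + 29404 + 43765 = 203542.
Overall total = μ·N = 499.07·203542 = 101581705.94.
Subtract the known strata: 43072·494.04 + 31819·494.77 + 29404·504.75 + 43765·506.49 = 74030581.36.
Remaining total for shift 1: 101581705.94 − 74030581.36 = 27551124.58.
Divide by its size: 27551124.58 / 55482 = 496.5777... → 496.58.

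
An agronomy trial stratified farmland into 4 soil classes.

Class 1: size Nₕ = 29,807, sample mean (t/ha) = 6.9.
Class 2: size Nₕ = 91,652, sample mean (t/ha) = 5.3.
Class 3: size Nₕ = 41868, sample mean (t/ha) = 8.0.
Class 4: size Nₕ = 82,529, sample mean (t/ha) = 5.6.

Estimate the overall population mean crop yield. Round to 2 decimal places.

N = 245856; weights Wₕ = Nₕ/N = (0.1212, 0.3728, 0.1703, 0.3357).
x̄_st = Σ Wₕ·x̄ₕ = 0.1212·6.9 + 0.3728·5.3 + 0.1703·8.0 + 0.3357·5.6 ≈ 6.0545...
→ 6.05.

6.05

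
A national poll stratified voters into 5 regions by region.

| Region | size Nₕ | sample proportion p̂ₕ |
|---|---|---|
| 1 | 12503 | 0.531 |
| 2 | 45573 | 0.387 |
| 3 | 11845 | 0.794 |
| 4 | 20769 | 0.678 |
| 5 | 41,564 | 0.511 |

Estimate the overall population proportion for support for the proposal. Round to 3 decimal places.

0.522

N = 12503 + 45573 + 11845 + 20769 + 41564 = 132254.
Overall proportion = Σ (Nₕ/N)·p̂ₕ.
Σ Nₕp̂ₕ = 6639.093 + 17636.751 + 9404.93 + 14081.382 + 21239.204 = 69001.36.
69001.36 / 132254 = 0.52173... → 0.522.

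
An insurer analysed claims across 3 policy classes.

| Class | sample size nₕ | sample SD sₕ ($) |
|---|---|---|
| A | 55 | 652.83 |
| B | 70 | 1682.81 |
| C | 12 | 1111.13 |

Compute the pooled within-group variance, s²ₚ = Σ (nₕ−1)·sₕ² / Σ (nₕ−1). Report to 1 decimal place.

1731286.7

A: (55−1)·652.83² = 54·426187.0089 = 23014098.4806
B: (70−1)·1682.81² = 69·2831849.4961 = 195397615.2309
C: (12−1)·1111.13² = 11·1234609.8769 = 13580708.6459
Numerator = 231992422.3574; denominator = Σ(nₕ−1) = 134.
s²ₚ = 231992422.3574/134 = 1731286.734... → 1731286.7.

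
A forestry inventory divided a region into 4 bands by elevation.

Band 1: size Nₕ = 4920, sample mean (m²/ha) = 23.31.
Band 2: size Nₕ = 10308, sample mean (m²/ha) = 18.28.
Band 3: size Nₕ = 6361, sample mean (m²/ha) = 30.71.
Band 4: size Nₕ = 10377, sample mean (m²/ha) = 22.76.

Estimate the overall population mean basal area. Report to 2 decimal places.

22.98

x̄_st = (Σ Nₕx̄ₕ) / (Σ Nₕ) = (4920·23.31 + 10308·18.28 + 6361·30.71 + 10377·22.76) / 31966
= 734642.27 / 31966 = 22.9820... → 22.98.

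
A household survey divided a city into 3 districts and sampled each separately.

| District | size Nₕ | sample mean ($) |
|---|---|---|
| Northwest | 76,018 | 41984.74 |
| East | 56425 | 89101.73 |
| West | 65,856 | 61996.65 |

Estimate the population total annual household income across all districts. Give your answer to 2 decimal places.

12302012462.97

Northwest: 76018·41984.74 = 3191595965.32
East: 56425·89101.73 = 5027565115.25
West: 65856·61996.65 = 4082851382.4
τ̂ = Σ Nₕx̄ₕ = 12302012462.97.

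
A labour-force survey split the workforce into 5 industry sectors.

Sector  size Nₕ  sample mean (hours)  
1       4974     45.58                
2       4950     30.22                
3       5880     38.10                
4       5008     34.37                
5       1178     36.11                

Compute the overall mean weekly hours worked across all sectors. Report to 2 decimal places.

x̄_st = (Σ Nₕx̄ₕ) / (Σ Nₕ) = (4974·45.58 + 4950·30.22 + 5880·38.10 + 5008·34.37 + 1178·36.11) / 21990
= 814994.46 / 21990 = 37.0620... → 37.06.

37.06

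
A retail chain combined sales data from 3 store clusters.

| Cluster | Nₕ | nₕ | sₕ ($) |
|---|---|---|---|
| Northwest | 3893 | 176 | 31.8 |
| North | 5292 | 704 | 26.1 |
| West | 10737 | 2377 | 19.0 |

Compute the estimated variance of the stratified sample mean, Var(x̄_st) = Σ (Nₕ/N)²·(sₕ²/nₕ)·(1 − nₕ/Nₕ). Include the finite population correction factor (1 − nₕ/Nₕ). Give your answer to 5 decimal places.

0.30303

N = 19922; Wₕ = Nₕ/N.
cluster Northwest: (3893/19922)²·31.8²/176·(1 − 176/3893) = 0.20948487
cluster North: (5292/19922)²·26.1²/704·(1 − 704/5292) = 0.05919510
cluster West: (10737/19922)²·19.0²/2377·(1 − 2377/10737) = 0.03434799
Sum = 0.30302796 → 0.30303.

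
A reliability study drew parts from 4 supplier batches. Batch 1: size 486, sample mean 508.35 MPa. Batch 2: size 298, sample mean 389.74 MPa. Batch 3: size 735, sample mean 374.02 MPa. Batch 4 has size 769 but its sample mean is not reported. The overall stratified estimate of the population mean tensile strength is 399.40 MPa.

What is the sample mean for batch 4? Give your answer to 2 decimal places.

358.55

Σ Nₕx̄ₕ = N·μ, so 769·x̄_4 = 2288·399.40 − (486·508.35 + 298·389.74 + 735·374.02).
= 913827.2 − 638105.32 = 275721.88.
x̄_4 = 275721.88 / 769 = 358.5460... → 358.55.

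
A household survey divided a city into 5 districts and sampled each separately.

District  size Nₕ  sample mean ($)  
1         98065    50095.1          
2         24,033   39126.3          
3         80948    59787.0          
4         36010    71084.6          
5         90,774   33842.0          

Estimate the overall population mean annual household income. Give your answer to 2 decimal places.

49492.97

N = 98065 + 24033 + 80948 + 36010 + 90774 = 329830.
Weight each subgroup mean by Nₕ/N and sum.
Σ Nₕx̄ₕ = 98065·50095.1 + 24033·39126.3 + 80948·59787.0 + 36010·71084.6 + 90774·33842.0 = 4912575981.5 + 940322367.9 + 4839638076 + 2559756446 + 3071973708 = 16324266579.4.
Divide by N: 16324266579.4 / 329830 = 49492.9709... → 49492.97.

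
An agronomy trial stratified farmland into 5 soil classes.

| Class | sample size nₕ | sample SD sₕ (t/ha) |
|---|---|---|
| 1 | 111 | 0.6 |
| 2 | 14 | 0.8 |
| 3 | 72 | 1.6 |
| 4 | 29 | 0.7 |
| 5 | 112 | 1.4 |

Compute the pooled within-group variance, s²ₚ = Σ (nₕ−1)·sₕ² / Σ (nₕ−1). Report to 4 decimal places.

Degrees of freedom: 110 + 13 + 71 + 28 + 111 = 333.
Σ(nₕ−1)sₕ² = 110·0.36 + 13·0.64 + 71·2.56 + 28·0.49 + 111·1.96 = 460.96.
s²ₚ = 460.96 / 333 = 1.384264... → 1.3843.

1.3843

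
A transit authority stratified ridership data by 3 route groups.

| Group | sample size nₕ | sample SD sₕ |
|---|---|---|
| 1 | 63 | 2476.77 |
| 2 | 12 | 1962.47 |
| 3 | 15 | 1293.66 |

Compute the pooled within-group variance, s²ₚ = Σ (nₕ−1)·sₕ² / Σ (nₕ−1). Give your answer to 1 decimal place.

Degrees of freedom: 62 + 11 + 14 = 87.
Σ(nₕ−1)sₕ² = 62·6134389.6329 + 11·3851288.5009 + 14·1673556.1956 = 446126117.4881.
s²ₚ = 446126117.4881 / 87 = 5127886.408... → 5127886.4.

5127886.4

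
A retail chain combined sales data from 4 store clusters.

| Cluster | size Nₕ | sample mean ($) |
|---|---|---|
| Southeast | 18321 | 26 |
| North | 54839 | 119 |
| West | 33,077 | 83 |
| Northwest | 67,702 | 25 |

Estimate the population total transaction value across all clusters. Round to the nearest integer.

11440128

Southeast: 18321·26 = 476346
North: 54839·119 = 6525841
West: 33077·83 = 2745391
Northwest: 67702·25 = 1692550
τ̂ = Σ Nₕx̄ₕ = 11440128.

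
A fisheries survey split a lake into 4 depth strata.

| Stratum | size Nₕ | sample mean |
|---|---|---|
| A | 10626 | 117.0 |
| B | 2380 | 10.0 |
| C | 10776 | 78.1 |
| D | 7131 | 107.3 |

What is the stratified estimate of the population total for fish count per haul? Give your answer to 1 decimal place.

2873803.9

A: 10626·117.0 = 1243242
B: 2380·10.0 = 23800
C: 10776·78.1 = 841605.6
D: 7131·107.3 = 765156.3
τ̂ = Σ Nₕx̄ₕ = 2873803.9.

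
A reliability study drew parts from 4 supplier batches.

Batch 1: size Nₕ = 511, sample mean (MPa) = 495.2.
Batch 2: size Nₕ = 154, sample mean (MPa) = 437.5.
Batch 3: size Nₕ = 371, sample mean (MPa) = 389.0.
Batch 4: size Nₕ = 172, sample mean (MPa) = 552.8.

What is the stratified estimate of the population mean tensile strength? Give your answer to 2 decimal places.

463.43

N = 511 + 154 + 371 + 172 = 1208.
Weight each subgroup mean by Nₕ/N and sum.
Σ Nₕx̄ₕ = 511·495.2 + 154·437.5 + 371·389.0 + 172·552.8 = 253047.2 + 67375 + 144319 + 95081.6 = 559822.8.
Divide by N: 559822.8 / 1208 = 463.4295... → 463.43.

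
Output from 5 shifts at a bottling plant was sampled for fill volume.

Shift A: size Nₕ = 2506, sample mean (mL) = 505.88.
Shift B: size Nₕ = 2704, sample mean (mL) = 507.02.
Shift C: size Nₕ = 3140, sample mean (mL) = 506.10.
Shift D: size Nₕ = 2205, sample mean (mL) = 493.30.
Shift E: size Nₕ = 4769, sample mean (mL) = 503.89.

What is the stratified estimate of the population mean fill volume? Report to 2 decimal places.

x̄_st = (Σ Nₕx̄ₕ) / (Σ Nₕ) = (2506·505.88 + 2704·507.02 + 3140·506.10 + 2205·493.30 + 4769·503.89) / 15324
= 7718649.27 / 15324 = 503.6968... → 503.70.

503.70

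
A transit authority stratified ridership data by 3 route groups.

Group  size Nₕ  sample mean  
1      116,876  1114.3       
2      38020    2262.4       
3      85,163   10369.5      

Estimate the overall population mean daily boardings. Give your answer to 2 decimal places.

N = 240059; weights Wₕ = Nₕ/N = (0.4869, 0.1584, 0.3548).
x̄_st = Σ Wₕ·x̄ₕ = 0.4869·1114.3 + 0.1584·2262.4 + 0.3548·10369.5 ≈ 4579.4955...
→ 4579.50.

4579.50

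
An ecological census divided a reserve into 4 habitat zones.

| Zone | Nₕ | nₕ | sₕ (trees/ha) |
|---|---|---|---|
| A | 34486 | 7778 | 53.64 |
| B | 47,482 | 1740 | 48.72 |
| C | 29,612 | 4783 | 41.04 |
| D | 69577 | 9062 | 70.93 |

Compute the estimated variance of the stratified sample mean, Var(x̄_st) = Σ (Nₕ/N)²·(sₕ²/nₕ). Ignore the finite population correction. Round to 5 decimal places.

0.19843

N = 181157. Term for each stratum: Wₕ²sₕ²/nₕ.
Var(x̄_st) = 0.01340556 + 0.09371586 + 0.00940892 + 0.08189493 = 0.19842526 → 0.19843.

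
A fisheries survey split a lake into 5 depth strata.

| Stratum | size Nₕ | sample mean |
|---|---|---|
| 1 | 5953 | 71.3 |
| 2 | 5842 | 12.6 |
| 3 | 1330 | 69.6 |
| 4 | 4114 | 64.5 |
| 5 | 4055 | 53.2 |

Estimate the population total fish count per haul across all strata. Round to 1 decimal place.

Population total = Σ Nₕ·x̄ₕ (each stratum's size times its mean).
5953·71.3 + 5842·12.6 + 1330·69.6 + 4114·64.5 + 4055·53.2 = 424448.9 + 73609.2 + 92568 + 265353 + 215726 = 1071705.1.

1071705.1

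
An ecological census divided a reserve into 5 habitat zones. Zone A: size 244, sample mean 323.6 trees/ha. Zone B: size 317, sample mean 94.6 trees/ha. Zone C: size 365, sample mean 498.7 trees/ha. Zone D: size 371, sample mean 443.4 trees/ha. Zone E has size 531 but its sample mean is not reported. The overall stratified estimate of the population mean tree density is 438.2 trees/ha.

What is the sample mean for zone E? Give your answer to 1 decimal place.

N = 244 + 317 + 365 + 371 + 531 = 1828.
Overall total = μ·N = 438.2·1828 = 801029.6.
Subtract the known strata: 244·323.6 + 317·94.6 + 365·498.7 + 371·443.4 = 455473.5.
Remaining total for zone E: 801029.6 − 455473.5 = 345556.1.
Divide by its size: 345556.1 / 531 = 650.765... → 650.8.

650.8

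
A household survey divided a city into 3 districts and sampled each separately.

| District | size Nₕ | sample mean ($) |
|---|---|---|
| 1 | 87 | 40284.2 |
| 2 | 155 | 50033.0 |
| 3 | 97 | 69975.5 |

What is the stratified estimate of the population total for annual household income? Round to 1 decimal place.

18047463.9

1: 87·40284.2 = 3504725.4
2: 155·50033.0 = 7755115
3: 97·69975.5 = 6787623.5
τ̂ = Σ Nₕx̄ₕ = 18047463.9.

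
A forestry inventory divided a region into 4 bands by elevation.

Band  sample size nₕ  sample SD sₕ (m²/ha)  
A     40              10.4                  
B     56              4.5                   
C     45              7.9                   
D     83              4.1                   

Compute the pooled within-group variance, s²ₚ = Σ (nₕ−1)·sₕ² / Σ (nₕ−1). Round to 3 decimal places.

42.984

A: (40−1)·10.4² = 39·108.16 = 4218.24
B: (56−1)·4.5² = 55·20.25 = 1113.75
C: (45−1)·7.9² = 44·62.41 = 2746.04
D: (83−1)·4.1² = 82·16.81 = 1378.42
Numerator = 9456.45; denominator = Σ(nₕ−1) = 220.
s²ₚ = 9456.45/220 = 42.98386... → 42.984.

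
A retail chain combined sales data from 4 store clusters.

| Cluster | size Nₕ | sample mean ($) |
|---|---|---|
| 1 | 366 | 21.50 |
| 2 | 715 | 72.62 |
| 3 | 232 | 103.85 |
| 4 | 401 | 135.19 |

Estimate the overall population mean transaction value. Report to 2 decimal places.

80.57

x̄_st = (Σ Nₕx̄ₕ) / (Σ Nₕ) = (366·21.50 + 715·72.62 + 232·103.85 + 401·135.19) / 1714
= 138096.69 / 1714 = 80.5698... → 80.57.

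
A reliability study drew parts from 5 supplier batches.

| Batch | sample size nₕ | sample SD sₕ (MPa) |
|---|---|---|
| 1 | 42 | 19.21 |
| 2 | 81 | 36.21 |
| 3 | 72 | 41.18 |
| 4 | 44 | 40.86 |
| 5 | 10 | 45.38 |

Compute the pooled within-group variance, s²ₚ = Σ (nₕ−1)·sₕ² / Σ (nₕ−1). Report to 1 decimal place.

1355.5

Degrees of freedom: 41 + 80 + 71 + 43 + 9 = 244.
Σ(nₕ−1)sₕ² = 41·369.0241 + 80·1311.1641 + 71·1695.7924 + 43·1669.5396 + 9·2059.3444 = 330748.6789.
s²ₚ = 330748.6789 / 244 = 1355.527... → 1355.5.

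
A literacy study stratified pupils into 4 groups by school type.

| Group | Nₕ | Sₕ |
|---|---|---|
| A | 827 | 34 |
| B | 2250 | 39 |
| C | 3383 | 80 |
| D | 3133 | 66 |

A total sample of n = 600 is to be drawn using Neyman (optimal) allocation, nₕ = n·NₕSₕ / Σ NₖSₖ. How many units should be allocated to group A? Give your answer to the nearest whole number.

Σ NₕSₕ = 827·34 + 2250·39 + 3383·80 + 3133·66 = 593286.
Share for A: 28118/593286 = 0.04739.
n_A = 600 × 0.04739 = 28.436... → 28.

28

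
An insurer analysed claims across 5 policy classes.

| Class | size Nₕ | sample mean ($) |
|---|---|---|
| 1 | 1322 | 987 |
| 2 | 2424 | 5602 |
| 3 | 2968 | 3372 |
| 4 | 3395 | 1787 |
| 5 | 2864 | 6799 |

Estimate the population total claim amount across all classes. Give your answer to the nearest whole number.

Estimate total by summing Nₕ·x̄ₕ over strata.
1322·987 + 2424·5602 + 2968·3372 + 3395·1787 + 2864·6799 = 1304814 + 13579248 + 10008096 + 6066865 + 19472336 = 50431359.

50431359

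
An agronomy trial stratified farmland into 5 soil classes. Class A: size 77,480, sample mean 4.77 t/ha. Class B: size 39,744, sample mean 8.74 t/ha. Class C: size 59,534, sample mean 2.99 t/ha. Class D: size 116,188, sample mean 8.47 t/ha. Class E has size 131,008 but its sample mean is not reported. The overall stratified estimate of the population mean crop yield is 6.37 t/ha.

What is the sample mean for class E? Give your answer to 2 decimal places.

6.27

N = 77480 + 39744 + 59534 + 116188 + 131008 = 423954.
Overall total = μ·N = 6.37·423954 = 2700586.98.
Subtract the known strata: 77480·4.77 + 39744·8.74 + 59534·2.99 + 116188·8.47 = 1879061.18.
Remaining total for class E: 2700586.98 − 1879061.18 = 821525.8.
Divide by its size: 821525.8 / 131008 = 6.2708... → 6.27.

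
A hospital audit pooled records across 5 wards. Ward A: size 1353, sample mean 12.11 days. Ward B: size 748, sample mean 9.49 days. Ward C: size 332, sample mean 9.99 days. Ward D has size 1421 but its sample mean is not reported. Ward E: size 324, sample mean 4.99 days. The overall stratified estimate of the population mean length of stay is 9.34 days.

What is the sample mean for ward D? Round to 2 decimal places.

N = 1353 + 748 + 332 + 1421 + 324 = 4178.
Overall total = μ·N = 9.34·4178 = 39022.52.
Subtract the known strata: 1353·12.11 + 748·9.49 + 332·9.99 + 324·4.99 = 28416.79.
Remaining total for ward D: 39022.52 − 28416.79 = 10605.73.
Divide by its size: 10605.73 / 1421 = 7.4636... → 7.46.

7.46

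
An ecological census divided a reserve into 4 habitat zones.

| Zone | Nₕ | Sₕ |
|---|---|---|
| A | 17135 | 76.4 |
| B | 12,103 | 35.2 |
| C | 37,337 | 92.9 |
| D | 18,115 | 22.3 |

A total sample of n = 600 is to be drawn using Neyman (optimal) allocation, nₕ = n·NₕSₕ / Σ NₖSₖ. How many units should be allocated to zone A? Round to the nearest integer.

A: NₕSₕ = 17135·76.4 = 1309114
B: NₕSₕ = 12103·35.2 = 426025.6
C: NₕSₕ = 37337·92.9 = 3468607.3
D: NₕSₕ = 18115·22.3 = 403964.5
Σ NₕSₕ = 5607711.4.
n_A = 600·1309114/5607711.4 = 140.069... → 140.

140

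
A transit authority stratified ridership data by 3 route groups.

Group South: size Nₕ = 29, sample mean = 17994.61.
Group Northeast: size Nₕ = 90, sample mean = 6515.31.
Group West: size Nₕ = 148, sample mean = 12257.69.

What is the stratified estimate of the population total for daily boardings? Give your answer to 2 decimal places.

2922359.71

Estimate total by summing Nₕ·x̄ₕ over strata.
29·17994.61 + 90·6515.31 + 148·12257.69 = 521843.69 + 586377.9 + 1814138.12 = 2922359.71.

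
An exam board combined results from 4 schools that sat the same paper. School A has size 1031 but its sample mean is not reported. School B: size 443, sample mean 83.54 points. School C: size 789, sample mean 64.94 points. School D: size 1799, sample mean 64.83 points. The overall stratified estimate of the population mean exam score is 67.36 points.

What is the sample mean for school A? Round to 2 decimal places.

66.67

N = 1031 + 443 + 789 + 1799 = 4062.
Overall total = μ·N = 67.36·4062 = 273616.32.
Subtract the known strata: 443·83.54 + 789·64.94 + 1799·64.83 = 204875.05.
Remaining total for school A: 273616.32 − 204875.05 = 68741.27.
Divide by its size: 68741.27 / 1031 = 66.6744... → 66.67.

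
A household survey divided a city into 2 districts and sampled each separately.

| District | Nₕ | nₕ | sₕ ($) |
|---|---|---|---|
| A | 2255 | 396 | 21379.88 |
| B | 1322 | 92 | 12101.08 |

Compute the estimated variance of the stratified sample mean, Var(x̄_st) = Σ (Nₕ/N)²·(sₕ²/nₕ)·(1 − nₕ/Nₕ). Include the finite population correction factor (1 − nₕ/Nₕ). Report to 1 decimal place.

N = 3577; Wₕ = Nₕ/N.
district A: (2255/3577)²·21379.88²/396·(1 − 396/2255) = 378184.2136
district B: (1322/3577)²·12101.08²/92·(1 − 92/1322) = 202282.8776
Sum = 580467.0912 → 580467.1.

580467.1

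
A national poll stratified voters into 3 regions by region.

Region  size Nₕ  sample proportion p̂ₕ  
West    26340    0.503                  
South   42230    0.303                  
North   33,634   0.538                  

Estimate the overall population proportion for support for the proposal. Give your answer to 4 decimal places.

0.4319

Wₕ = Nₕ/N with N = 102204: 0.2577, 0.4132, 0.3291.
p̂_st = 0.2577·0.503 + 0.4132·0.303 + 0.3291·0.538 ≈ 0.431879... → 0.4319.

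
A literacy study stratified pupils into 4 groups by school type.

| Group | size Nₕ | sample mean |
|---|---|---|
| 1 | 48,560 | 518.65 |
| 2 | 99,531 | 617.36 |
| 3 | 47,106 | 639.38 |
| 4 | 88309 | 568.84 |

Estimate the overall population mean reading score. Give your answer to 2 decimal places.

589.00

N = 283506; weights Wₕ = Nₕ/N = (0.1713, 0.3511, 0.1662, 0.3115).
x̄_st = Σ Wₕ·x̄ₕ = 0.1713·518.65 + 0.3511·617.36 + 0.1662·639.38 + 0.3115·568.84 ≈ 588.9979...
→ 589.00.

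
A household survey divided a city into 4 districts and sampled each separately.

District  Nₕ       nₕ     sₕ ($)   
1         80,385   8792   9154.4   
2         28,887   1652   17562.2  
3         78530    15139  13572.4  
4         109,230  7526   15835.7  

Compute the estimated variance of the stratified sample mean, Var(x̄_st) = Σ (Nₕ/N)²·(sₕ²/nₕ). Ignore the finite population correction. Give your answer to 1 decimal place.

N = 297032. Term for each stratum: Wₕ²sₕ²/nₕ.
Var(x̄_st) = 698.0968 + 1765.8191 + 850.5127 + 4505.9639 = 7820.3925 → 7820.4.

7820.4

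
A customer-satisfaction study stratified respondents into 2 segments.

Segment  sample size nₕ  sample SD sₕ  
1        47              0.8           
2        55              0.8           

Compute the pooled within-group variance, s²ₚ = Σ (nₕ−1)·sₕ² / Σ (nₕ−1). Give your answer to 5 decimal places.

0.64000

Degrees of freedom: 46 + 54 = 100.
Σ(nₕ−1)sₕ² = 46·0.64 + 54·0.64 = 64.
s²ₚ = 64 / 100 = 0.64 → 0.64000.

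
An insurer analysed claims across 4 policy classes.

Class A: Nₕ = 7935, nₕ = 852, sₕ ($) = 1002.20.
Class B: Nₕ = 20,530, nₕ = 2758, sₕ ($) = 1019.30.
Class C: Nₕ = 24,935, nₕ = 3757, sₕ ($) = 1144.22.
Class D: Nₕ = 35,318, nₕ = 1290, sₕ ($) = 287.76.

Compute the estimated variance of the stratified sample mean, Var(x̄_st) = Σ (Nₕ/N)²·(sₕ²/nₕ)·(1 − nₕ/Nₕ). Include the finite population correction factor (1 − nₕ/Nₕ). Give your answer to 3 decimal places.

59.062

N = 88718; Wₕ = Nₕ/N.
class A: (7935/88718)²·1002.20²/852·(1 − 852/7935) = 8.418019
class B: (20530/88718)²·1019.30²/2758·(1 − 2758/20530) = 17.462707
class C: (24935/88718)²·1144.22²/3757·(1 − 3757/24935) = 23.380226
class D: (35318/88718)²·287.76²/1290·(1 − 1290/35318) = 9.801221
Sum = 59.062172 → 59.062.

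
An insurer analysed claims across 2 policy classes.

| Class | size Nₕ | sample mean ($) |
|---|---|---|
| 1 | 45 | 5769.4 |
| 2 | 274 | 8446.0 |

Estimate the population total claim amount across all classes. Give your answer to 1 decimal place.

1: 45·5769.4 = 259623
2: 274·8446.0 = 2314204
τ̂ = Σ Nₕx̄ₕ = 2573827.0.

2573827.0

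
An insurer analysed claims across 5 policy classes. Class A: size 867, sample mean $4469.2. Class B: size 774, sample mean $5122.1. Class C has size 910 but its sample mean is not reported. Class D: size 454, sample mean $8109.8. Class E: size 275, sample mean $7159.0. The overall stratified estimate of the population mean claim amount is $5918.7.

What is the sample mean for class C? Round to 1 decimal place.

6509.3

N = 867 + 774 + 910 + 454 + 275 = 3280.
Overall total = μ·N = 5918.7·3280 = 19413336.
Subtract the known strata: 867·4469.2 + 774·5122.1 + 454·8109.8 + 275·7159.0 = 13489876.
Remaining total for class C: 19413336 − 13489876 = 5923460.
Divide by its size: 5923460 / 910 = 6509.297... → 6509.3.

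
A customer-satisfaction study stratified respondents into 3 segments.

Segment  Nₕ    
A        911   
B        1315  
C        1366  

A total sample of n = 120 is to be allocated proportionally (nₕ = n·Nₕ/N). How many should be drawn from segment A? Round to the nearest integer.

30

Share of segment A = 911/3592 = 0.25362.
Allocate 120 × 0.25362 = 30.434... → 30.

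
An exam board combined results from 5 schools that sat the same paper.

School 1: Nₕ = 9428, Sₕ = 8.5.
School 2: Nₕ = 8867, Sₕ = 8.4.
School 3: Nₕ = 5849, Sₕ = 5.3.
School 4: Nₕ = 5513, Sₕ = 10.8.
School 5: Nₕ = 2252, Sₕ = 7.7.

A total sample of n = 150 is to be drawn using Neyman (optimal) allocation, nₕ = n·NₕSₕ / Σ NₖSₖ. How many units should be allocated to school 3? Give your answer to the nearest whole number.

1: NₕSₕ = 9428·8.5 = 80138
2: NₕSₕ = 8867·8.4 = 74482.8
3: NₕSₕ = 5849·5.3 = 30999.7
4: NₕSₕ = 5513·10.8 = 59540.4
5: NₕSₕ = 2252·7.7 = 17340.4
Σ NₕSₕ = 262501.3.
n_3 = 150·30999.7/262501.3 = 17.714... → 18.

18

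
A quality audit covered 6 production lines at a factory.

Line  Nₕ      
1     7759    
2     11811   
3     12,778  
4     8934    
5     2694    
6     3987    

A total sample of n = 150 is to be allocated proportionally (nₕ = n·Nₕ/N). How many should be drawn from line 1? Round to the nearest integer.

Share of line 1 = 7759/47963 = 0.16177.
Allocate 150 × 0.16177 = 24.266... → 24.

24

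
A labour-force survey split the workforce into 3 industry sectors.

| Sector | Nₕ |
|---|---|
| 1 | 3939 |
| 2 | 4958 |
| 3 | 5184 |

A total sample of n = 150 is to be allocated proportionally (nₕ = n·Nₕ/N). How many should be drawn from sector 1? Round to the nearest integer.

42

N = 3939 + 4958 + 5184 = 14081.
n_1 = 150·3939/14081 = 41.961... → 42.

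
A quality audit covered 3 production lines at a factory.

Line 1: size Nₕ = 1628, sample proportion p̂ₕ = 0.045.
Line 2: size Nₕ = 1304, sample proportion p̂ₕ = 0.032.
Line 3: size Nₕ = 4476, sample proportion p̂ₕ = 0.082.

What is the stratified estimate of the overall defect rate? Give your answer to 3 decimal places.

Wₕ = Nₕ/N with N = 7408: 0.2198, 0.1760, 0.6042.
p̂_st = 0.2198·0.045 + 0.1760·0.032 + 0.6042·0.082 ≈ 0.06507... → 0.065.

0.065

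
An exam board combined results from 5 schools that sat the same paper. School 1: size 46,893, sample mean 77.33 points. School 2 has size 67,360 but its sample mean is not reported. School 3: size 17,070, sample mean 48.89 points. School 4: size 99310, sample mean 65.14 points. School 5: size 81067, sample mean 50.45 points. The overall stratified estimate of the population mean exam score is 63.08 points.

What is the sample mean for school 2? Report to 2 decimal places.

68.92

Σ Nₕx̄ₕ = N·μ, so 67360·x̄_2 = 311700·63.08 − (46893·77.33 + 17070·48.89 + 99310·65.14 + 81067·50.45).
= 19662036 − 15019671.54 = 4642364.46.
x̄_2 = 4642364.46 / 67360 = 68.9187... → 68.92.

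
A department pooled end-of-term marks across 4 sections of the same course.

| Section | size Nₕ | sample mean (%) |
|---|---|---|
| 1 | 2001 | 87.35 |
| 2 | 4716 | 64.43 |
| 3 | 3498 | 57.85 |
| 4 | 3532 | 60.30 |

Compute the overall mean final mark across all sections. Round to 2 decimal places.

65.03

N = 2001 + 4716 + 3498 + 3532 = 13747.
Overall mean = Σ (Nₕ/N)·x̄ₕ — weight by population share, not a simple average.
Σ Nₕx̄ₕ = 2001·87.35 + 4716·64.43 + 3498·57.85 + 3532·60.30 = 174787.35 + 303851.88 + 202359.3 + 212979.6 = 893978.13.
Divide by N: 893978.13 / 13747 = 65.0308... → 65.03.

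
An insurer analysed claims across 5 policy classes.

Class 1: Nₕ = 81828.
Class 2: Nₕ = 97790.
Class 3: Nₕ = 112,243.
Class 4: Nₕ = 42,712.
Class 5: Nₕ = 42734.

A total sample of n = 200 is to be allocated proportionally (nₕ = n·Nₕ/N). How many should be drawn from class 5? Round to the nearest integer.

23

Share of class 5 = 42734/377307 = 0.11326.
Allocate 200 × 0.11326 = 22.652... → 23.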